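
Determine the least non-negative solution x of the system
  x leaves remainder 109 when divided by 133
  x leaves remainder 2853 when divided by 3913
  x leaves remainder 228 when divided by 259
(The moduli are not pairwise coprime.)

34157

Combine the congruences pairwise.
gcd(133, 3913) = 7 and 7 | (2853 − 109), so the pair is consistent; merging gives x ≡ 34157 (mod 74347), where 74347 = lcm(133, 3913).
gcd(74347, 259) = 7 and 7 | (228 − 34157), so the pair is consistent; merging gives x ≡ 34157 (mod 2750839), where 2750839 = lcm(74347, 259).
The solution is unique modulo lcm(133, 3913, 259) = 2750839.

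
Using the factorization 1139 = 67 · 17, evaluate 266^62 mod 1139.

825

Mod 67: 266 ≡ 65; 65^62 ≡ 21 (mod 67).
Mod 17: 266 ≡ 11; by Fermat, exponent reduces to 62 mod 16 = 14; 11^14 ≡ 9 (mod 17).
Combine by CRT: x ≡ 21 (mod 67), x ≡ 9 (mod 17) ⇒ x ≡ 825 (mod 1139).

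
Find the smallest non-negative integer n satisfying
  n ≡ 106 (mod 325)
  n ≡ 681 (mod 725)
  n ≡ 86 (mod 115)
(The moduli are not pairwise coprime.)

Combine the congruences pairwise.
gcd(325, 725) = 25 and 25 | (681 − 106), so the pair is consistent; merging gives n ≡ 1406 (mod 9425), where 9425 = lcm(325, 725).
gcd(9425, 115) = 5 and 5 | (86 − 1406), so the pair is consistent; merging gives n ≡ 105081 (mod 216775), where 216775 = lcm(9425, 115).
The solution is unique modulo lcm(325, 725, 115) = 216775.

105081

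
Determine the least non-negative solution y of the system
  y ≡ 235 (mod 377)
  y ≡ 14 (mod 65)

gcd(377, 65) = 13 and 13 | (14 − 235), so the pair is consistent; merging gives y ≡ 989 (mod 1885), where 1885 = lcm(377, 65).
The solution is unique modulo lcm(377, 65) = 1885.

989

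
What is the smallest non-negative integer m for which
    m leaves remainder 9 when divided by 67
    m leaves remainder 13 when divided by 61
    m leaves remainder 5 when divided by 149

The moduli are pairwise coprime; N = 67·61·149 = 608963.
N/67 = 9089; 9089 ≡ 44 (mod 67); 44·32 ≡ 1, so inverse 32.
N/61 = 9983; 9983 ≡ 40 (mod 61); 40·29 ≡ 1, so inverse 29.
N/149 = 4087; 4087 ≡ 64 (mod 149); 64·7 ≡ 1, so inverse 7.
m ≡ 9·9089·32 + 13·9983·29 + 5·4087·7 = 6524268.
6524268 mod 608963 = 434638.

434638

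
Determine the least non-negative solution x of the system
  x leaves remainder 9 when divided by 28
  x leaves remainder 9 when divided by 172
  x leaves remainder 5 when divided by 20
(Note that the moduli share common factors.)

gcd(28, 172) = 4 and 4 | (9 − 9), so the pair is consistent; merging gives x ≡ 9 (mod 1204), where 1204 = lcm(28, 172).
gcd(1204, 20) = 4 and 4 | (5 − 9), so the pair is consistent; merging gives x ≡ 4825 (mod 6020), where 6020 = lcm(1204, 20).
The solution is unique modulo lcm(28, 172, 20) = 6020.

4825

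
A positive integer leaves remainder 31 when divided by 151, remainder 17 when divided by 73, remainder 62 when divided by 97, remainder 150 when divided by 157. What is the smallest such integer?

Combine the congruences pairwise.
From N ≡ 31 (mod 151) write N = 31 + 151t. Substituting into N ≡ 17 (mod 73) gives 151t ≡ 59 (mod 73), and since 5⁻¹ ≡ 44 (mod 73), t ≡ 41. Hence N ≡ 31 + 151·41 = 6222 (mod 11023).
From N ≡ 6222 (mod 11023) write N = 6222 + 11023t. Substituting into N ≡ 62 (mod 97) gives 11023t ≡ 48 (mod 97), and since 62⁻¹ ≡ 36 (mod 97), t ≡ 79. Hence N ≡ 6222 + 11023·79 = 877039 (mod 1069231).
From N ≡ 877039 (mod 1069231) write N = 877039 + 1069231t. Substituting into N ≡ 150 (mod 157) gives 1069231t ≡ 113 (mod 157), and since 61⁻¹ ≡ 139 (mod 157), t ≡ 7. Hence N ≡ 877039 + 1069231·7 = 8361656 (mod 167869267).

8361656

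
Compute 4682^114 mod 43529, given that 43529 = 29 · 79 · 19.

23485

Mod 29: 4682 ≡ 13; by Fermat, exponent reduces to 114 mod 28 = 2; 13^2 ≡ 24 (mod 29).
Mod 79: 4682 ≡ 21; by Fermat, exponent reduces to 114 mod 78 = 36; 21^36 ≡ 22 (mod 79).
Mod 19: 4682 ≡ 8; by Fermat, exponent reduces to 114 mod 18 = 6; 8^6 ≡ 1 (mod 19).
Combine by CRT: x ≡ 24 (mod 29), x ≡ 22 (mod 79), x ≡ 1 (mod 19) ⇒ x ≡ 23485 (mod 43529).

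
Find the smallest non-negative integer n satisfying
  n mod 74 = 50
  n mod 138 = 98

gcd(74, 138) = 2 and 2 | (98 − 50), so the pair is consistent; merging gives n ≡ 3824 (mod 5106), where 5106 = lcm(74, 138).
The solution is unique modulo lcm(74, 138) = 5106.

3824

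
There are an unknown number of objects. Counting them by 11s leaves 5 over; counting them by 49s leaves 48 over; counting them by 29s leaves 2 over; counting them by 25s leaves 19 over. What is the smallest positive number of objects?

226869

The moduli are pairwise coprime; M = 11·49·29·25 = 390775.
M/11 = 35525; 35525 ≡ 6 (mod 11); 6·2 ≡ 1, so inverse 2.
M/49 = 7975; 7975 ≡ 37 (mod 49); 37·4 ≡ 1, so inverse 4.
M/29 = 13475; 13475 ≡ 19 (mod 29); 19·26 ≡ 1, so inverse 26.
M/25 = 15631; 15631 ≡ 6 (mod 25); 6·21 ≡ 1, so inverse 21.
N ≡ 5·35525·2 + 48·7975·4 + 2·13475·26 + 19·15631·21 = 8823919.
8823919 mod 390775 = 226869.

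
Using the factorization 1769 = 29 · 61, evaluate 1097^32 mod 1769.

Mod 29: 1097 ≡ 24; by Fermat, exponent reduces to 32 mod 28 = 4; 24^4 ≡ 16 (mod 29).
Mod 61: 1097 ≡ 60; 60^32 ≡ 1 (mod 61).
Combine by CRT: x ≡ 16 (mod 29), x ≡ 1 (mod 61) ⇒ x ≡ 306 (mod 1769).

306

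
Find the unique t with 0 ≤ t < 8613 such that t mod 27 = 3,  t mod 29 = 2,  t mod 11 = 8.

From t ≡ 3 (mod 27) write t = 3 + 27s. Substituting into t ≡ 2 (mod 29) gives 27s ≡ 28 (mod 29), and since 27⁻¹ ≡ 14 (mod 29), s ≡ 15. Hence t ≡ 3 + 27·15 = 408 (mod 783).
From t ≡ 408 (mod 783) write t = 408 + 783s. Substituting into t ≡ 8 (mod 11) gives 783s ≡ 7 (mod 11), and since 2⁻¹ ≡ 6 (mod 11), s ≡ 9. Hence t ≡ 408 + 783·9 = 7455 (mod 8613).

7455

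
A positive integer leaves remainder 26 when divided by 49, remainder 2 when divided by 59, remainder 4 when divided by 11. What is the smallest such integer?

The moduli are pairwise coprime; N = 49·59·11 = 31801.
N/49 = 649; 649 ≡ 12 (mod 49); 12·45 ≡ 1, so inverse 45.
N/59 = 539; 539 ≡ 8 (mod 59); 8·37 ≡ 1, so inverse 37.
N/11 = 2891; 2891 ≡ 9 (mod 11); 9·5 ≡ 1, so inverse 5.
x ≡ 26·649·45 + 2·539·37 + 4·2891·5 = 857036.
857036 mod 31801 = 30210.

30210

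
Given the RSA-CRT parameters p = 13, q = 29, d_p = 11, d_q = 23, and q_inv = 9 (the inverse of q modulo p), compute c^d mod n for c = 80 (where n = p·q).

241

m₁ = c^(d_p) mod p: c ≡ 2 (mod 13), and 2^11 mod 13 = 7.
m₂ = c^(d_q) mod q: c ≡ 22 (mod 29), and 22^23 mod 29 = 9.
h = q_inv·(m₁ − m₂) mod p = 9·(7 − 9) mod 13 = 8.
m = m₂ + h·q = 9 + 8·29 = 241.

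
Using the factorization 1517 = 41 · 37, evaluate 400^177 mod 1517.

Mod 41: 400 ≡ 31; by Fermat, exponent reduces to 177 mod 40 = 17; 31^17 ≡ 23 (mod 41).
Mod 37: 400 ≡ 30; by Fermat, exponent reduces to 177 mod 36 = 33; 30^33 ≡ 11 (mod 37).
Combine by CRT: x ≡ 23 (mod 41), x ≡ 11 (mod 37) ⇒ x ≡ 1417 (mod 1517).

1417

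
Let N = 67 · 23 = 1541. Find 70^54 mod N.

Mod 67: 70 ≡ 3; 3^54 ≡ 22 (mod 67).
Mod 23: 70 ≡ 1; by Fermat, exponent reduces to 54 mod 22 = 10; 1^10 ≡ 1 (mod 23).
Combine by CRT: x ≡ 22 (mod 67), x ≡ 1 (mod 23) ⇒ x ≡ 1496 (mod 1541).

1496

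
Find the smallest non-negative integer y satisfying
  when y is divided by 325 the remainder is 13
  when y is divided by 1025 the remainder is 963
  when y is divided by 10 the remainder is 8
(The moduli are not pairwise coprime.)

gcd(325, 1025) = 25 and 25 | (963 − 13), so the pair is consistent; merging gives y ≡ 8138 (mod 13325), where 13325 = lcm(325, 1025).
gcd(13325, 10) = 5 and 5 | (8 − 8138), so the pair is consistent; merging gives y ≡ 8138 (mod 26650), where 26650 = lcm(13325, 10).
The solution is unique modulo lcm(325, 1025, 10) = 26650.

8138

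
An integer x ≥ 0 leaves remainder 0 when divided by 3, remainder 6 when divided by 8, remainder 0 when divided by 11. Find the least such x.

198

The moduli are pairwise coprime; N = 3·8·11 = 264.
N/3 = 88; 88 ≡ 1 (mod 3), inverse 1.
N/8 = 33; 33 ≡ 1 (mod 8), inverse 1.
N/11 = 24; 24 ≡ 2 (mod 11); 2·6 ≡ 1, so inverse 6.
x ≡ 0·88·1 + 6·33·1 + 0·24·6 = 198.
198 mod 264 = 198.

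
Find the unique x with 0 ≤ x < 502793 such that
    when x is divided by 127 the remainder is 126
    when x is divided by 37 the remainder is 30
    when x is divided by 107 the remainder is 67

79247

The moduli are pairwise coprime; N = 127·37·107 = 502793.
N/127 = 3959; 3959 ≡ 22 (mod 127); 22·52 ≡ 1, so inverse 52.
N/37 = 13589; 13589 ≡ 10 (mod 37); 10·26 ≡ 1, so inverse 26.
N/107 = 4699; 4699 ≡ 98 (mod 107); 98·95 ≡ 1, so inverse 95.
x ≡ 126·3959·52 + 30·13589·26 + 67·4699·95 = 66447923.
66447923 mod 502793 = 79247.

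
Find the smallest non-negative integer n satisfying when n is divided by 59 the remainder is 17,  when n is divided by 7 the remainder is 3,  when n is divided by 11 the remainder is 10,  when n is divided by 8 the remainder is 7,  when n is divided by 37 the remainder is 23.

The moduli are pairwise coprime; M = 59·7·11·8·37 = 1344728.
M/59 = 22792; 22792 ≡ 18 (mod 59); 18·23 ≡ 1, so inverse 23.
M/7 = 192104; 192104 ≡ 3 (mod 7); 3·5 ≡ 1, so inverse 5.
M/11 = 122248; 122248 ≡ 5 (mod 11); 5·9 ≡ 1, so inverse 9.
M/8 = 168091; 168091 ≡ 3 (mod 8); 3·3 ≡ 1, so inverse 3.
M/37 = 36344; 36344 ≡ 10 (mod 37); 10·26 ≡ 1, so inverse 26.
n ≡ 17·22792·23 + 3·192104·5 + 10·122248·9 + 7·168091·3 + 23·36344·26 = 48059175.
48059175 mod 1344728 = 993695.

993695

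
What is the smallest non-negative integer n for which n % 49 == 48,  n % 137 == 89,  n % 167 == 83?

55026

The moduli are pairwise coprime; M = 49·137·167 = 1121071.
M/49 = 22879; 22879 ≡ 45 (mod 49); 45·12 ≡ 1, so inverse 12.
M/137 = 8183; 8183 ≡ 100 (mod 137); 100·37 ≡ 1, so inverse 37.
M/167 = 6713; 6713 ≡ 33 (mod 167); 33·81 ≡ 1, so inverse 81.
n ≡ 48·22879·12 + 89·8183·37 + 83·6713·81 = 85256422.
85256422 mod 1121071 = 55026.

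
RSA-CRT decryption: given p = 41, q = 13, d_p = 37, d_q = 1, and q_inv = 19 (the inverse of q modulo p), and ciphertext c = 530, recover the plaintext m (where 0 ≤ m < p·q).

m₁ = c^(d_p) mod p: c ≡ 38 (mod 41), and 38^37 mod 41 = 3.
m₂ = c^(d_q) mod q: c ≡ 10 (mod 13), and 10^1 mod 13 = 10.
h = q_inv·(m₁ − m₂) mod p = 19·(3 − 10) mod 41 = 31.
m = m₂ + h·q = 10 + 31·13 = 413.

413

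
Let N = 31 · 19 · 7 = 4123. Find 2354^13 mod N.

2410

Mod 31: 2354 ≡ 29; 29^13 ≡ 23 (mod 31).
Mod 19: 2354 ≡ 17; 17^13 ≡ 16 (mod 19).
Mod 7: 2354 ≡ 2; by Fermat, exponent reduces to 13 mod 6 = 1; 2^1 ≡ 2 (mod 7).
Combine by CRT: x ≡ 23 (mod 31), x ≡ 16 (mod 19), x ≡ 2 (mod 7) ⇒ x ≡ 2410 (mod 4123).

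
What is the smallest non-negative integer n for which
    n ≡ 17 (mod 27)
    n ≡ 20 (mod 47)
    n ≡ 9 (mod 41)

The moduli are pairwise coprime; M = 27·47·41 = 52029.
M/27 = 1927; 1927 ≡ 10 (mod 27); 10·19 ≡ 1, so inverse 19.
M/47 = 1107; 1107 ≡ 26 (mod 47); 26·38 ≡ 1, so inverse 38.
M/41 = 1269; 1269 ≡ 39 (mod 41); 39·20 ≡ 1, so inverse 20.
n ≡ 17·1927·19 + 20·1107·38 + 9·1269·20 = 1692161.
1692161 mod 52029 = 27233.

27233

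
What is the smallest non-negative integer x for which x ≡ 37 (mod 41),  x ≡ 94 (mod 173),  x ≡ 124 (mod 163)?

From x ≡ 37 (mod 41) write x = 37 + 41t. Substituting into x ≡ 94 (mod 173) gives 41t ≡ 57 (mod 173), and since 41⁻¹ ≡ 38 (mod 173), t ≡ 90. Hence x ≡ 37 + 41·90 = 3727 (mod 7093).
From x ≡ 3727 (mod 7093) write x = 3727 + 7093t. Substituting into x ≡ 124 (mod 163) gives 7093t ≡ 146 (mod 163), and since 84⁻¹ ≡ 33 (mod 163), t ≡ 91. Hence x ≡ 3727 + 7093·91 = 649190 (mod 1156159).

649190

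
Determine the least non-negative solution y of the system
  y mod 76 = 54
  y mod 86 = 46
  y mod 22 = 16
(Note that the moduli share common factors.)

gcd(76, 86) = 2 and 2 | (46 − 54), so the pair is consistent; merging gives y ≡ 1422 (mod 3268), where 3268 = lcm(76, 86).
gcd(3268, 22) = 2 and 2 | (16 − 1422), so the pair is consistent; merging gives y ≡ 7958 (mod 35948), where 35948 = lcm(3268, 22).
The solution is unique modulo lcm(76, 86, 22) = 35948.

7958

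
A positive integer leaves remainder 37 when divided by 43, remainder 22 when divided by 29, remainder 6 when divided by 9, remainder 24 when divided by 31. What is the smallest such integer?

Combine the congruences pairwise.
From a ≡ 37 (mod 43) write a = 37 + 43t. Substituting into a ≡ 22 (mod 29) gives 43t ≡ 14 (mod 29), and since 14⁻¹ ≡ 27 (mod 29), t ≡ 1. Hence a ≡ 37 + 43·1 = 80 (mod 1247).
From a ≡ 80 (mod 1247) write a = 80 + 1247t. Substituting into a ≡ 6 (mod 9) gives 1247t ≡ 7 (mod 9), and since 5⁻¹ ≡ 2 (mod 9), t ≡ 5. Hence a ≡ 80 + 1247·5 = 6315 (mod 11223).
From a ≡ 6315 (mod 11223) write a = 6315 + 11223t. Substituting into a ≡ 24 (mod 31) gives 11223t ≡ 2 (mod 31), and since 1⁻¹ ≡ 1 (mod 31), t ≡ 2. Hence a ≡ 6315 + 11223·2 = 28761 (mod 347913).

28761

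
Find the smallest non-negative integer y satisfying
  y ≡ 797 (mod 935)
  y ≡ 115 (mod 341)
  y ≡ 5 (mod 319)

gcd(935, 341) = 11 and 11 | (115 − 797), so the pair is consistent; merging gives y ≡ 797 (mod 28985), where 28985 = lcm(935, 341).
gcd(28985, 319) = 11 and 11 | (5 − 797), so the pair is consistent; merging gives y ≡ 522527 (mod 840565), where 840565 = lcm(28985, 319).
The solution is unique modulo lcm(935, 341, 319) = 840565.

522527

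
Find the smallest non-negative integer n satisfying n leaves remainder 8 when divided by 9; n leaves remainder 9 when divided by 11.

53

Combine the congruences pairwise.
From n ≡ 8 (mod 9) write n = 8 + 9t. Substituting into n ≡ 9 (mod 11) gives 9t ≡ 1 (mod 11), and since 9⁻¹ ≡ 5 (mod 11), t ≡ 5. Hence n ≡ 8 + 9·5 = 53 (mod 99).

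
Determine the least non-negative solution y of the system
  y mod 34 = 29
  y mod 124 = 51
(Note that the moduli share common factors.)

gcd(34, 124) = 2 and 2 | (51 − 29), so the pair is consistent; merging gives y ≡ 2035 (mod 2108), where 2108 = lcm(34, 124).
The solution is unique modulo lcm(34, 124) = 2108.

2035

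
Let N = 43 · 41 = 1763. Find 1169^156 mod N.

795

Mod 43: 1169 ≡ 8; by Fermat, exponent reduces to 156 mod 42 = 30; 8^30 ≡ 21 (mod 43).
Mod 41: 1169 ≡ 21; by Fermat, exponent reduces to 156 mod 40 = 36; 21^36 ≡ 16 (mod 41).
Combine by CRT: x ≡ 21 (mod 43), x ≡ 16 (mod 41) ⇒ x ≡ 795 (mod 1763).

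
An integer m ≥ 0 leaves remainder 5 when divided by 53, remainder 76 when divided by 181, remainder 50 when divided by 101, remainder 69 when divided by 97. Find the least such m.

Combine the congruences pairwise.
From m ≡ 5 (mod 53) write m = 5 + 53t. Substituting into m ≡ 76 (mod 181) gives 53t ≡ 71 (mod 181), and since 53⁻¹ ≡ 41 (mod 181), t ≡ 15. Hence m ≡ 5 + 53·15 = 800 (mod 9593).
From m ≡ 800 (mod 9593) write m = 800 + 9593t. Substituting into m ≡ 50 (mod 101) gives 9593t ≡ 58 (mod 101), and since 99⁻¹ ≡ 50 (mod 101), t ≡ 72. Hence m ≡ 800 + 9593·72 = 691496 (mod 968893).
From m ≡ 691496 (mod 968893) write m = 691496 + 968893t. Substituting into m ≡ 69 (mod 97) gives 968893t ≡ 86 (mod 97), and since 57⁻¹ ≡ 80 (mod 97), t ≡ 90. Hence m ≡ 691496 + 968893·90 = 87891866 (mod 93982621).

87891866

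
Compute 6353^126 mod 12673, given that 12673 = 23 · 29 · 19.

11135

Mod 23: 6353 ≡ 5; by Fermat, exponent reduces to 126 mod 22 = 16; 5^16 ≡ 3 (mod 23).
Mod 29: 6353 ≡ 2; by Fermat, exponent reduces to 126 mod 28 = 14; 2^14 ≡ 28 (mod 29).
Mod 19: 6353 ≡ 7; since 18 | 126, by Fermat 7^126 ≡ 1 (mod 19).
Combine by CRT: x ≡ 3 (mod 23), x ≡ 28 (mod 29), x ≡ 1 (mod 19) ⇒ x ≡ 11135 (mod 12673).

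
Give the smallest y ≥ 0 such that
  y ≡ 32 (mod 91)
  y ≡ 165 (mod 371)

gcd(91, 371) = 7 and 7 | (165 − 32), so the pair is consistent; merging gives y ≡ 2762 (mod 4823), where 4823 = lcm(91, 371).
The solution is unique modulo lcm(91, 371) = 4823.

2762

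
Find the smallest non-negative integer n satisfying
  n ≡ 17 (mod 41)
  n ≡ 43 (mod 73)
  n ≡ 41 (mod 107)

129618

From n ≡ 17 (mod 41) write n = 17 + 41t. Substituting into n ≡ 43 (mod 73) gives 41t ≡ 26 (mod 73), and since 41⁻¹ ≡ 57 (mod 73), t ≡ 22. Hence n ≡ 17 + 41·22 = 919 (mod 2993).
From n ≡ 919 (mod 2993) write n = 919 + 2993t. Substituting into n ≡ 41 (mod 107) gives 2993t ≡ 85 (mod 107), and since 104⁻¹ ≡ 71 (mod 107), t ≡ 43. Hence n ≡ 919 + 2993·43 = 129618 (mod 320251).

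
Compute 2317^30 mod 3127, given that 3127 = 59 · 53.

Mod 59: 2317 ≡ 16; 16^30 ≡ 16 (mod 59).
Mod 53: 2317 ≡ 38; 38^30 ≡ 10 (mod 53).
Combine by CRT: x ≡ 16 (mod 59), x ≡ 10 (mod 53) ⇒ x ≡ 3084 (mod 3127).

3084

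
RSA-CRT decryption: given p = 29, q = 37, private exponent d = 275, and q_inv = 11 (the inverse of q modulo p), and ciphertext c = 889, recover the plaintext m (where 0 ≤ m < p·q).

482

d_p = d mod (p−1) = 275 mod 28 = 23; d_q = d mod (q−1) = 23.
m₁ = c^(d_p) mod p: c ≡ 19 (mod 29), and 19^23 mod 29 = 18.
m₂ = c^(d_q) mod q: c ≡ 1 (mod 37), and 1^23 mod 37 = 1.
h = q_inv·(m₁ − m₂) mod p = 11·(18 − 1) mod 29 = 13.
m = m₂ + h·q = 1 + 13·37 = 482.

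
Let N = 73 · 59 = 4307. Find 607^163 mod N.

1510

Mod 73: 607 ≡ 23; by Fermat, exponent reduces to 163 mod 72 = 19; 23^19 ≡ 50 (mod 73).
Mod 59: 607 ≡ 17; by Fermat, exponent reduces to 163 mod 58 = 47; 17^47 ≡ 35 (mod 59).
Combine by CRT: x ≡ 50 (mod 73), x ≡ 35 (mod 59) ⇒ x ≡ 1510 (mod 4307).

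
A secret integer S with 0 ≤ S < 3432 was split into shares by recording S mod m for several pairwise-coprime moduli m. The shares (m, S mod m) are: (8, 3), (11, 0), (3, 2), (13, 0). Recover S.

The moduli are pairwise coprime; N = 8·11·3·13 = 3432.
N/8 = 429; 429 ≡ 5 (mod 8); 5·5 ≡ 1, so inverse 5.
N/11 = 312; 312 ≡ 4 (mod 11); 4·3 ≡ 1, so inverse 3.
N/3 = 1144; 1144 ≡ 1 (mod 3), inverse 1.
N/13 = 264; 264 ≡ 4 (mod 13); 4·10 ≡ 1, so inverse 10.
S ≡ 3·429·5 + 0·312·3 + 2·1144·1 + 0·264·10 = 8723.
8723 mod 3432 = 1859.

1859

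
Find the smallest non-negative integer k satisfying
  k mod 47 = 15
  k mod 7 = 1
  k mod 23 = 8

From k ≡ 15 (mod 47) write k = 15 + 47t. Substituting into k ≡ 1 (mod 7) gives 47t ≡ 0 (mod 7), and since 5⁻¹ ≡ 3 (mod 7), t ≡ 0. Hence k ≡ 15 + 47·0 = 15 (mod 329).
From k ≡ 15 (mod 329) write k = 15 + 329t. Substituting into k ≡ 8 (mod 23) gives 329t ≡ 16 (mod 23), and since 7⁻¹ ≡ 10 (mod 23), t ≡ 22. Hence k ≡ 15 + 329·22 = 7253 (mod 7567).

7253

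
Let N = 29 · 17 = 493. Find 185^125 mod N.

427

Mod 29: 185 ≡ 11; by Fermat, exponent reduces to 125 mod 28 = 13; 11^13 ≡ 21 (mod 29).
Mod 17: 185 ≡ 15; by Fermat, exponent reduces to 125 mod 16 = 13; 15^13 ≡ 2 (mod 17).
Combine by CRT: x ≡ 21 (mod 29), x ≡ 2 (mod 17) ⇒ x ≡ 427 (mod 493).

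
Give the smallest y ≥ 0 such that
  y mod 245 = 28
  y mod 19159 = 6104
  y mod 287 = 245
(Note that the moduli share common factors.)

Combine the congruences pairwise.
gcd(245, 19159) = 49 and 49 | (6104 − 28), so the pair is consistent; merging gives y ≡ 25263 (mod 95795), where 95795 = lcm(245, 19159).
gcd(95795, 287) = 7 and 7 | (245 − 25263), so the pair is consistent; merging gives y ≡ 1845368 (mod 3927595), where 3927595 = lcm(95795, 287).
The solution is unique modulo lcm(245, 19159, 287) = 3927595.

1845368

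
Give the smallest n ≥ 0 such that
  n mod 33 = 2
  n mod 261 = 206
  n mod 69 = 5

gcd(33, 261) = 3 and 3 | (206 − 2), so the pair is consistent; merging gives n ≡ 728 (mod 2871), where 2871 = lcm(33, 261).
gcd(2871, 69) = 3 and 3 | (5 − 728), so the pair is consistent; merging gives n ≡ 40922 (mod 66033), where 66033 = lcm(2871, 69).
The solution is unique modulo lcm(33, 261, 69) = 66033.

40922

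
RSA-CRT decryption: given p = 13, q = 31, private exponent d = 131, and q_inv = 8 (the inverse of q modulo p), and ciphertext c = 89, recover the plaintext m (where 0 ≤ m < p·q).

d_p = d mod (p−1) = 131 mod 12 = 11; d_q = d mod (q−1) = 11.
m₁ = c^(d_p) mod p: c ≡ 11 (mod 13), and 11^11 mod 13 = 6.
m₂ = c^(d_q) mod q: c ≡ 27 (mod 31), and 27^11 mod 31 = 27.
h = q_inv·(m₁ − m₂) mod p = 8·(6 − 27) mod 13 = 1.
m = m₂ + h·q = 27 + 1·31 = 58.

58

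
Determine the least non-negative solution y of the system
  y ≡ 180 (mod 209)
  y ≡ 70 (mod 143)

1643

gcd(209, 143) = 11 and 11 | (70 − 180), so the pair is consistent; merging gives y ≡ 1643 (mod 2717), where 2717 = lcm(209, 143).
The solution is unique modulo lcm(209, 143) = 2717.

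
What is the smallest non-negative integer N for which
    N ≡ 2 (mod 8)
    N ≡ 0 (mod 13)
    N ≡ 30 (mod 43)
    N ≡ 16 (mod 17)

63154

From N ≡ 2 (mod 8) write N = 2 + 8t. Substituting into N ≡ 0 (mod 13) gives 8t ≡ 11 (mod 13), and since 8⁻¹ ≡ 5 (mod 13), t ≡ 3. Hence N ≡ 2 + 8·3 = 26 (mod 104).
From N ≡ 26 (mod 104) write N = 26 + 104t. Substituting into N ≡ 30 (mod 43) gives 104t ≡ 4 (mod 43), and since 18⁻¹ ≡ 12 (mod 43), t ≡ 5. Hence N ≡ 26 + 104·5 = 546 (mod 4472).
From N ≡ 546 (mod 4472) write N = 546 + 4472t. Substituting into N ≡ 16 (mod 17) gives 4472t ≡ 14 (mod 17), and since 1⁻¹ ≡ 1 (mod 17), t ≡ 14. Hence N ≡ 546 + 4472·14 = 63154 (mod 76024).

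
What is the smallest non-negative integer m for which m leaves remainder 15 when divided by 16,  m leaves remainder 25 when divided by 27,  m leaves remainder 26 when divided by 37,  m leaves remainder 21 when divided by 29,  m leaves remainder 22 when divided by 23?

The moduli are pairwise coprime; N = 16·27·37·29·23 = 10661328.
N/16 = 666333; 666333 ≡ 13 (mod 16); 13·5 ≡ 1, so inverse 5.
N/27 = 394864; 394864 ≡ 16 (mod 27); 16·22 ≡ 1, so inverse 22.
N/37 = 288144; 288144 ≡ 25 (mod 37); 25·3 ≡ 1, so inverse 3.
N/29 = 367632; 367632 ≡ 28 (mod 29); 28·28 ≡ 1, so inverse 28.
N/23 = 463536; 463536 ≡ 17 (mod 23); 17·19 ≡ 1, so inverse 19.
m ≡ 15·666333·5 + 25·394864·22 + 26·288144·3 + 21·367632·28 + 22·463536·19 = 699551071.
699551071 mod 10661328 = 6564751.

6564751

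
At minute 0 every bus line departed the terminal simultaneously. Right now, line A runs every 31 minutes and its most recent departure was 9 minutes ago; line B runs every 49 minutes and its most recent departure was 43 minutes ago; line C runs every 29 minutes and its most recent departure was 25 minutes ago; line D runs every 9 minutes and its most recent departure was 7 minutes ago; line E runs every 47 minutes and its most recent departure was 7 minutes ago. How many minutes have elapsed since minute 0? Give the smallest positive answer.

Combine the congruences pairwise.
From t ≡ 9 (mod 31) write t = 9 + 31s. Substituting into t ≡ 43 (mod 49) gives 31s ≡ 34 (mod 49), and since 31⁻¹ ≡ 19 (mod 49), s ≡ 9. Hence t ≡ 9 + 31·9 = 288 (mod 1519).
From t ≡ 288 (mod 1519) write t = 288 + 1519s. Substituting into t ≡ 25 (mod 29) gives 1519s ≡ 27 (mod 29), and since 11⁻¹ ≡ 8 (mod 29), s ≡ 13. Hence t ≡ 288 + 1519·13 = 20035 (mod 44051).
From t ≡ 20035 (mod 44051) write t = 20035 + 44051s. Substituting into t ≡ 7 (mod 9) gives 44051s ≡ 6 (mod 9), and since 5⁻¹ ≡ 2 (mod 9), s ≡ 3. Hence t ≡ 20035 + 44051·3 = 152188 (mod 396459).
From t ≡ 152188 (mod 396459) write t = 152188 + 396459s. Substituting into t ≡ 7 (mod 47) gives 396459s ≡ 5 (mod 47), and since 14⁻¹ ≡ 37 (mod 47), s ≡ 44. Hence t ≡ 152188 + 396459·44 = 17596384 (mod 18633573).

17596384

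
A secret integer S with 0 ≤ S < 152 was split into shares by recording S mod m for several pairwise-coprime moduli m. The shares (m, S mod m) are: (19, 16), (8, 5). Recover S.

149

From S ≡ 16 (mod 19) write S = 16 + 19t. Substituting into S ≡ 5 (mod 8) gives 19t ≡ 5 (mod 8), and since 3⁻¹ ≡ 3 (mod 8), t ≡ 7. Hence S ≡ 16 + 19·7 = 149 (mod 152).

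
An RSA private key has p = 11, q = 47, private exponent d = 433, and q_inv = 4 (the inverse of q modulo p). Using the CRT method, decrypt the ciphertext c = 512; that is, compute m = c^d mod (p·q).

d_p = d mod (p−1) = 433 mod 10 = 3; d_q = d mod (q−1) = 19.
m₁ = c^(d_p) mod p: c ≡ 6 (mod 11), and 6^3 mod 11 = 7.
m₂ = c^(d_q) mod q: c ≡ 42 (mod 47), and 42^19 mod 47 = 37.
h = q_inv·(m₁ − m₂) mod p = 4·(7 − 37) mod 11 = 1.
m = m₂ + h·q = 37 + 1·47 = 84.

84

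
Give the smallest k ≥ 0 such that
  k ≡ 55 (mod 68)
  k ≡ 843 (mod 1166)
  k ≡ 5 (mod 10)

154755

Combine the congruences pairwise.
gcd(68, 1166) = 2 and 2 | (843 − 55), so the pair is consistent; merging gives k ≡ 35823 (mod 39644), where 39644 = lcm(68, 1166).
gcd(39644, 10) = 2 and 2 | (5 − 35823), so the pair is consistent; merging gives k ≡ 154755 (mod 198220), where 198220 = lcm(39644, 10).
The solution is unique modulo lcm(68, 1166, 10) = 198220.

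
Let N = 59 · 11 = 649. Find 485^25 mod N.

342

Mod 59: 485 ≡ 13; 13^25 ≡ 47 (mod 59).
Mod 11: 485 ≡ 1; by Fermat, exponent reduces to 25 mod 10 = 5; 1^5 ≡ 1 (mod 11).
Combine by CRT: x ≡ 47 (mod 59), x ≡ 1 (mod 11) ⇒ x ≡ 342 (mod 649).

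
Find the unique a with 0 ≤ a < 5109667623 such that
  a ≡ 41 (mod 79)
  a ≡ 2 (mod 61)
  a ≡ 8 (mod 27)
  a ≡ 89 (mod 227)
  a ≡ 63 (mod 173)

The moduli are pairwise coprime; N = 79·61·27·227·173 = 5109667623.
N/79 = 64679337; 64679337 ≡ 62 (mod 79); 62·65 ≡ 1, so inverse 65.
N/61 = 83765043; 83765043 ≡ 26 (mod 61); 26·54 ≡ 1, so inverse 54.
N/27 = 189246949; 189246949 ≡ 7 (mod 27); 7·4 ≡ 1, so inverse 4.
N/227 = 22509549; 22509549 ≡ 2 (mod 227); 2·114 ≡ 1, so inverse 114.
N/173 = 29535651; 29535651 ≡ 53 (mod 173); 53·111 ≡ 1, so inverse 111.
a ≡ 41·64679337·65 + 2·83765043·54 + 8·189246949·4 + 89·22509549·114 + 63·29535651·111 = 622397651714.
622397651714 mod 5109667623 = 4127869331.

4127869331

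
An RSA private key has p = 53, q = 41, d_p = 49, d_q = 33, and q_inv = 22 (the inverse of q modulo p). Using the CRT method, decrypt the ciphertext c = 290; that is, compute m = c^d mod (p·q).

249

m₁ = c^(d_p) mod p: c ≡ 25 (mod 53), and 25^49 mod 53 = 37.
m₂ = c^(d_q) mod q: c ≡ 3 (mod 41), and 3^33 mod 41 = 3.
h = q_inv·(m₁ − m₂) mod p = 22·(37 − 3) mod 53 = 6.
m = m₂ + h·q = 3 + 6·41 = 249.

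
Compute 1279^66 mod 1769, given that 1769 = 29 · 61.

1223

Mod 29: 1279 ≡ 3; by Fermat, exponent reduces to 66 mod 28 = 10; 3^10 ≡ 5 (mod 29).
Mod 61: 1279 ≡ 59; by Fermat, exponent reduces to 66 mod 60 = 6; 59^6 ≡ 3 (mod 61).
Combine by CRT: x ≡ 5 (mod 29), x ≡ 3 (mod 61) ⇒ x ≡ 1223 (mod 1769).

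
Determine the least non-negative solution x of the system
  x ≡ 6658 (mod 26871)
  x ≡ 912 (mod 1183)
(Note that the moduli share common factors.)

Combine the congruences pairwise.
gcd(26871, 1183) = 169 and 169 | (912 − 6658), so the pair is consistent; merging gives x ≡ 87271 (mod 188097), where 188097 = lcm(26871, 1183).
The solution is unique modulo lcm(26871, 1183) = 188097.

87271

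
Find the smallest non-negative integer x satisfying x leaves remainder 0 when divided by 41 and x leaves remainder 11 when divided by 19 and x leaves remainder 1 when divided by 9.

1189

From x ≡ 0 (mod 41) write x = 0 + 41t. Substituting into x ≡ 11 (mod 19) gives 41t ≡ 11 (mod 19), and since 3⁻¹ ≡ 13 (mod 19), t ≡ 10. Hence x ≡ 0 + 41·10 = 410 (mod 779).
From x ≡ 410 (mod 779) write x = 410 + 779t. Substituting into x ≡ 1 (mod 9) gives 779t ≡ 5 (mod 9), and since 5⁻¹ ≡ 2 (mod 9), t ≡ 1. Hence x ≡ 410 + 779·1 = 1189 (mod 7011).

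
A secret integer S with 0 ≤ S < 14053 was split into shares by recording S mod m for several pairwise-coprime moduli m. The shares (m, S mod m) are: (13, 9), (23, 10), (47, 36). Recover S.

The moduli are pairwise coprime; N = 13·23·47 = 14053.
N/13 = 1081; 1081 ≡ 2 (mod 13); 2·7 ≡ 1, so inverse 7.
N/23 = 611; 611 ≡ 13 (mod 23); 13·16 ≡ 1, so inverse 16.
N/47 = 299; 299 ≡ 17 (mod 47); 17·36 ≡ 1, so inverse 36.
S ≡ 9·1081·7 + 10·611·16 + 36·299·36 = 553367.
553367 mod 14053 = 5300.

5300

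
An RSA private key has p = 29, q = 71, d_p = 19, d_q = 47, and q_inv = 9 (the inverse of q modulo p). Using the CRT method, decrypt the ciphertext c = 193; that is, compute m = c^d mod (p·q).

1603

m₁ = c^(d_p) mod p: c ≡ 19 (mod 29), and 19^19 mod 29 = 8.
m₂ = c^(d_q) mod q: c ≡ 51 (mod 71), and 51^47 mod 71 = 41.
h = q_inv·(m₁ − m₂) mod p = 9·(8 − 41) mod 29 = 22.
m = m₂ + h·q = 41 + 22·71 = 1603.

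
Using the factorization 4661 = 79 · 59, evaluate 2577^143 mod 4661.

Mod 79: 2577 ≡ 49; by Fermat, exponent reduces to 143 mod 78 = 65; 49^65 ≡ 23 (mod 79).
Mod 59: 2577 ≡ 40; by Fermat, exponent reduces to 143 mod 58 = 27; 40^27 ≡ 42 (mod 59).
Combine by CRT: x ≡ 23 (mod 79), x ≡ 42 (mod 59) ⇒ x ≡ 4526 (mod 4661).

4526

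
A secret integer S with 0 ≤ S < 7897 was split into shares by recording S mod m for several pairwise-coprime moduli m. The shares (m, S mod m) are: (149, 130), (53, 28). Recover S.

Combine the congruences pairwise.
From S ≡ 130 (mod 149) write S = 130 + 149t. Substituting into S ≡ 28 (mod 53) gives 149t ≡ 4 (mod 53), and since 43⁻¹ ≡ 37 (mod 53), t ≡ 42. Hence S ≡ 130 + 149·42 = 6388 (mod 7897).

6388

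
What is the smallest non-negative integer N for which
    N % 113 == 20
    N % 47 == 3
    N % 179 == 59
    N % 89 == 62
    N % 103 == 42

5030755500

From N ≡ 20 (mod 113) write N = 20 + 113t. Substituting into N ≡ 3 (mod 47) gives 113t ≡ 30 (mod 47), and since 19⁻¹ ≡ 5 (mod 47), t ≡ 9. Hence N ≡ 20 + 113·9 = 1037 (mod 5311).
From N ≡ 1037 (mod 5311) write N = 1037 + 5311t. Substituting into N ≡ 59 (mod 179) gives 5311t ≡ 96 (mod 179), and since 120⁻¹ ≡ 91 (mod 179), t ≡ 144. Hence N ≡ 1037 + 5311·144 = 765821 (mod 950669).
From N ≡ 765821 (mod 950669) write N = 765821 + 950669t. Substituting into N ≡ 62 (mod 89) gives 950669t ≡ 86 (mod 89), and since 60⁻¹ ≡ 46 (mod 89), t ≡ 40. Hence N ≡ 765821 + 950669·40 = 38792581 (mod 84609541).
From N ≡ 38792581 (mod 84609541) write N = 38792581 + 84609541t. Substituting into N ≡ 42 (mod 103) gives 84609541t ≡ 42 (mod 103), and since 88⁻¹ ≡ 48 (mod 103), t ≡ 59. Hence N ≡ 38792581 + 84609541·59 = 5030755500 (mod 8714782723).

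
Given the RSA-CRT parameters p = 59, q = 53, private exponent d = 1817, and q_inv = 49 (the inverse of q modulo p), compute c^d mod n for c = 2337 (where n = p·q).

d_p = d mod (p−1) = 1817 mod 58 = 19; d_q = d mod (q−1) = 49.
m₁ = c^(d_p) mod p: c ≡ 36 (mod 59), and 36^19 mod 59 = 35.
m₂ = c^(d_q) mod q: c ≡ 5 (mod 53), and 5^49 mod 53 = 14.
h = q_inv·(m₁ − m₂) mod p = 49·(35 − 14) mod 59 = 26.
m = m₂ + h·q = 14 + 26·53 = 1392.

1392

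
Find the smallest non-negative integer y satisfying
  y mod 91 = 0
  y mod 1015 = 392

gcd(91, 1015) = 7 and 7 | (392 − 0), so the pair is consistent; merging gives y ≡ 11557 (mod 13195), where 13195 = lcm(91, 1015).
The solution is unique modulo lcm(91, 1015) = 13195.

11557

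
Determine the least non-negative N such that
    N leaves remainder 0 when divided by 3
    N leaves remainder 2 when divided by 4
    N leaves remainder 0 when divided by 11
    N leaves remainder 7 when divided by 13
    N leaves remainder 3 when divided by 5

From N ≡ 0 (mod 3) write N = 0 + 3t. Substituting into N ≡ 2 (mod 4) gives 3t ≡ 2 (mod 4), and since 3⁻¹ ≡ 3 (mod 4), t ≡ 2. Hence N ≡ 0 + 3·2 = 6 (mod 12).
From N ≡ 6 (mod 12) write N = 6 + 12t. Substituting into N ≡ 0 (mod 11) gives 12t ≡ 5 (mod 11), and since 1⁻¹ ≡ 1 (mod 11), t ≡ 5. Hence N ≡ 6 + 12·5 = 66 (mod 132).
From N ≡ 66 (mod 132) write N = 66 + 132t. Substituting into N ≡ 7 (mod 13) gives 132t ≡ 6 (mod 13), and since 2⁻¹ ≡ 7 (mod 13), t ≡ 3. Hence N ≡ 66 + 132·3 = 462 (mod 1716).
From N ≡ 462 (mod 1716) write N = 462 + 1716t. Substituting into N ≡ 3 (mod 5) gives 1716t ≡ 1 (mod 5), and since 1⁻¹ ≡ 1 (mod 5), t ≡ 1. Hence N ≡ 462 + 1716·1 = 2178 (mod 8580).

2178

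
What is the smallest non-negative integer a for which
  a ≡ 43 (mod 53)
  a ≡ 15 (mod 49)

2269

From a ≡ 43 (mod 53) write a = 43 + 53t. Substituting into a ≡ 15 (mod 49) gives 53t ≡ 21 (mod 49), and since 4⁻¹ ≡ 37 (mod 49), t ≡ 42. Hence a ≡ 43 + 53·42 = 2269 (mod 2597).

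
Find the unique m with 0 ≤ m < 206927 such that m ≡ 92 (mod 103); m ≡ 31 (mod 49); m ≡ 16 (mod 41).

174471

The moduli are pairwise coprime; N = 103·49·41 = 206927.
N/103 = 2009; 2009 ≡ 52 (mod 103); 52·2 ≡ 1, so inverse 2.
N/49 = 4223; 4223 ≡ 9 (mod 49); 9·11 ≡ 1, so inverse 11.
N/41 = 5047; 5047 ≡ 4 (mod 41); 4·31 ≡ 1, so inverse 31.
m ≡ 92·2009·2 + 31·4223·11 + 16·5047·31 = 4313011.
4313011 mod 206927 = 174471.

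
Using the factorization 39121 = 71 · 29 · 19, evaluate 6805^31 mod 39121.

Mod 71: 6805 ≡ 60; 60^31 ≡ 19 (mod 71).
Mod 29: 6805 ≡ 19; by Fermat, exponent reduces to 31 mod 28 = 3; 19^3 ≡ 15 (mod 29).
Mod 19: 6805 ≡ 3; by Fermat, exponent reduces to 31 mod 18 = 13; 3^13 ≡ 14 (mod 19).
Combine by CRT: x ≡ 19 (mod 71), x ≡ 15 (mod 29), x ≡ 14 (mod 19) ⇒ x ≡ 32466 (mod 39121).

32466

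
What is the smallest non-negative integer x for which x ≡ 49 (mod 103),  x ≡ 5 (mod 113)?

2830

From x ≡ 49 (mod 103) write x = 49 + 103t. Substituting into x ≡ 5 (mod 113) gives 103t ≡ 69 (mod 113), and since 103⁻¹ ≡ 79 (mod 113), t ≡ 27. Hence x ≡ 49 + 103·27 = 2830 (mod 11639).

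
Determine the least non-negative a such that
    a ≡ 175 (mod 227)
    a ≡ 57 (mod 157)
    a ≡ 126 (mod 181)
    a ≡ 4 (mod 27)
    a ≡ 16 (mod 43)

The moduli are pairwise coprime; N = 227·157·181·27·43 = 7489215099.
N/227 = 32992137; 32992137 ≡ 184 (mod 227); 184·95 ≡ 1, so inverse 95.
N/157 = 47702007; 47702007 ≡ 69 (mod 157); 69·66 ≡ 1, so inverse 66.
N/181 = 41376879; 41376879 ≡ 98 (mod 181); 98·157 ≡ 1, so inverse 157.
N/27 = 277378337; 277378337 ≡ 20 (mod 27); 20·23 ≡ 1, so inverse 23.
N/43 = 174167793; 174167793 ≡ 34 (mod 43); 34·19 ≡ 1, so inverse 19.
a ≡ 175·32992137·95 + 57·47702007·66 + 126·41376879·157 + 4·277378337·23 + 16·174167793·19 = 1624932464413.
1624932464413 mod 7489215099 = 7262003029.

7262003029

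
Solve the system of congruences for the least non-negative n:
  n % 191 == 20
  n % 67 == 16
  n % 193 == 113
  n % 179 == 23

The moduli are pairwise coprime; M = 191·67·193·179 = 442097959.
M/191 = 2314649; 2314649 ≡ 111 (mod 191); 111·74 ≡ 1, so inverse 74.
M/67 = 6598477; 6598477 ≡ 49 (mod 67); 49·26 ≡ 1, so inverse 26.
M/193 = 2290663; 2290663 ≡ 139 (mod 193); 139·25 ≡ 1, so inverse 25.
M/179 = 2469821; 2469821 ≡ 158 (mod 179); 158·17 ≡ 1, so inverse 17.
n ≡ 20·2314649·74 + 16·6598477·26 + 113·2290663·25 + 23·2469821·17 = 13607469938.
13607469938 mod 442097959 = 344531168.

344531168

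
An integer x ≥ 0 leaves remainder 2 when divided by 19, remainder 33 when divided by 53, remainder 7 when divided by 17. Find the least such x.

From x ≡ 2 (mod 19) write x = 2 + 19t. Substituting into x ≡ 33 (mod 53) gives 19t ≡ 31 (mod 53), and since 19⁻¹ ≡ 14 (mod 53), t ≡ 10. Hence x ≡ 2 + 19·10 = 192 (mod 1007).
From x ≡ 192 (mod 1007) write x = 192 + 1007t. Substituting into x ≡ 7 (mod 17) gives 1007t ≡ 2 (mod 17), and since 4⁻¹ ≡ 13 (mod 17), t ≡ 9. Hence x ≡ 192 + 1007·9 = 9255 (mod 17119).

9255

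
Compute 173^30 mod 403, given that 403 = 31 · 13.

Mod 31: 173 ≡ 18; since 30 | 30, by Fermat 18^30 ≡ 1 (mod 31).
Mod 13: 173 ≡ 4; by Fermat, exponent reduces to 30 mod 12 = 6; 4^6 ≡ 1 (mod 13).
Combine by CRT: x ≡ 1 (mod 31), x ≡ 1 (mod 13) ⇒ x ≡ 1 (mod 403).

1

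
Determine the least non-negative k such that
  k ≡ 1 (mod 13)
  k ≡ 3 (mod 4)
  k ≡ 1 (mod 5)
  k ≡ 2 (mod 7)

1171

Combine the congruences pairwise.
From k ≡ 1 (mod 13) write k = 1 + 13t. Substituting into k ≡ 3 (mod 4) gives 13t ≡ 2 (mod 4), and since 1⁻¹ ≡ 1 (mod 4), t ≡ 2. Hence k ≡ 1 + 13·2 = 27 (mod 52).
From k ≡ 27 (mod 52) write k = 27 + 52t. Substituting into k ≡ 1 (mod 5) gives 52t ≡ 4 (mod 5), and since 2⁻¹ ≡ 3 (mod 5), t ≡ 2. Hence k ≡ 27 + 52·2 = 131 (mod 260).
From k ≡ 131 (mod 260) write k = 131 + 260t. Substituting into k ≡ 2 (mod 7) gives 260t ≡ 4 (mod 7), and since 1⁻¹ ≡ 1 (mod 7), t ≡ 4. Hence k ≡ 131 + 260·4 = 1171 (mod 1820).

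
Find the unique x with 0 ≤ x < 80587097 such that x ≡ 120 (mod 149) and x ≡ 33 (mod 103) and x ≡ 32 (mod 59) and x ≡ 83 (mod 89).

Combine the congruences pairwise.
From x ≡ 120 (mod 149) write x = 120 + 149t. Substituting into x ≡ 33 (mod 103) gives 149t ≡ 16 (mod 103), and since 46⁻¹ ≡ 56 (mod 103), t ≡ 72. Hence x ≡ 120 + 149·72 = 10848 (mod 15347).
From x ≡ 10848 (mod 15347) write x = 10848 + 15347t. Substituting into x ≡ 32 (mod 59) gives 15347t ≡ 40 (mod 59), and since 7⁻¹ ≡ 17 (mod 59), t ≡ 31. Hence x ≡ 10848 + 15347·31 = 486605 (mod 905473).
From x ≡ 486605 (mod 905473) write x = 486605 + 905473t. Substituting into x ≡ 83 (mod 89) gives 905473t ≡ 41 (mod 89), and since 76⁻¹ ≡ 41 (mod 89), t ≡ 79. Hence x ≡ 486605 + 905473·79 = 72018972 (mod 80587097).

72018972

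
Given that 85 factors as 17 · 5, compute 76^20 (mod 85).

Mod 17: 76 ≡ 8; by Fermat, exponent reduces to 20 mod 16 = 4; 8^4 ≡ 16 (mod 17).
Mod 5: 76 ≡ 1; since 4 | 20, by Fermat 1^20 ≡ 1 (mod 5).
Combine by CRT: x ≡ 16 (mod 17), x ≡ 1 (mod 5) ⇒ x ≡ 16 (mod 85).

16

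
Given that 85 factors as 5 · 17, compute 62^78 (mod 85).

9

Mod 5: 62 ≡ 2; by Fermat, exponent reduces to 78 mod 4 = 2; 2^2 ≡ 4 (mod 5).
Mod 17: 62 ≡ 11; by Fermat, exponent reduces to 78 mod 16 = 14; 11^14 ≡ 9 (mod 17).
Combine by CRT: x ≡ 4 (mod 5), x ≡ 9 (mod 17) ⇒ x ≡ 9 (mod 85).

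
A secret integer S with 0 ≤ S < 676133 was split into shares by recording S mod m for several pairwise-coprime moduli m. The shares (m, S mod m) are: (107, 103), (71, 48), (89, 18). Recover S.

459347

The moduli are pairwise coprime; N = 107·71·89 = 676133.
N/107 = 6319; 6319 ≡ 6 (mod 107); 6·18 ≡ 1, so inverse 18.
N/71 = 9523; 9523 ≡ 9 (mod 71); 9·8 ≡ 1, so inverse 8.
N/89 = 7597; 7597 ≡ 32 (mod 89); 32·64 ≡ 1, so inverse 64.
S ≡ 103·6319·18 + 48·9523·8 + 18·7597·64 = 24124002.
24124002 mod 676133 = 459347.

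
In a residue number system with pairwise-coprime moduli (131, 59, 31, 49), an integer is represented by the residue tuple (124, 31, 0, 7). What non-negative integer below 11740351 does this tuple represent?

8735335

From x ≡ 124 (mod 131) write x = 124 + 131t. Substituting into x ≡ 31 (mod 59) gives 131t ≡ 25 (mod 59), and since 13⁻¹ ≡ 50 (mod 59), t ≡ 11. Hence x ≡ 124 + 131·11 = 1565 (mod 7729).
From x ≡ 1565 (mod 7729) write x = 1565 + 7729t. Substituting into x ≡ 0 (mod 31) gives 7729t ≡ 16 (mod 31), and since 10⁻¹ ≡ 28 (mod 31), t ≡ 14. Hence x ≡ 1565 + 7729·14 = 109771 (mod 239599).
From x ≡ 109771 (mod 239599) write x = 109771 + 239599t. Substituting into x ≡ 7 (mod 49) gives 239599t ≡ 45 (mod 49), and since 38⁻¹ ≡ 40 (mod 49), t ≡ 36. Hence x ≡ 109771 + 239599·36 = 8735335 (mod 11740351).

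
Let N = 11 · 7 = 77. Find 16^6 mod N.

71

Mod 11: 16 ≡ 5; 5^6 ≡ 5 (mod 11).
Mod 7: 16 ≡ 2; since 6 | 6, by Fermat 2^6 ≡ 1 (mod 7).
Combine by CRT: x ≡ 5 (mod 11), x ≡ 1 (mod 7) ⇒ x ≡ 71 (mod 77).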